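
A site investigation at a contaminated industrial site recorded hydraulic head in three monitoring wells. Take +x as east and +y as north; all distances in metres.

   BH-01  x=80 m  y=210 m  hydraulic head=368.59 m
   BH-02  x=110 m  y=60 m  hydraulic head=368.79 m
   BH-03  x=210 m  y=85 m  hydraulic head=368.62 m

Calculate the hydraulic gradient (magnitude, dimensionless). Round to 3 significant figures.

With h = a·x + b·y + c and BH-01 as origin, the differences give:
  30·a + (-150)·b = +0.20
  130·a + (-125)·b = +0.03
Eliminate b (×(-125) and ×(-150), subtract): 15750·a = -20.500 → a = ∂h/∂x = -0.001302
Back-substitute: b = ∂h/∂y = -0.001594.
|∇h| = √(-0.001302² + -0.001594²) = 0.002058

0.00206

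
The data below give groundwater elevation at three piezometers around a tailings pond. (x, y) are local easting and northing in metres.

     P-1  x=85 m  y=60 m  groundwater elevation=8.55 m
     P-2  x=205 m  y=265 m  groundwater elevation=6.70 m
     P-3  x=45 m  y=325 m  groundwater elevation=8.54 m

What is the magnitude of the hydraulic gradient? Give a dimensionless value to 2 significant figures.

With h = a·x + b·y + c and P-1 as origin, the differences give:
  120·a + 205·b = -1.85
  (-40)·a + 265·b = -0.01
Eliminate b (×265 and ×205, subtract): 40000·a = -488.200 → a = ∂h/∂x = -0.01220
Back-substitute: b = ∂h/∂y = -0.001880.
|∇h| = √(-0.01220² + -0.001880²) = 0.01234

0.012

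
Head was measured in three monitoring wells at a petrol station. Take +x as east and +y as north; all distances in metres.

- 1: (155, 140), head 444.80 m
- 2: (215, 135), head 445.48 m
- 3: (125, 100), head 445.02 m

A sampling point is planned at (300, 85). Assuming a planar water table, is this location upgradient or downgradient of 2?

With h = a·x + b·y + c and 1 as origin, the differences give:
  60·a + (-5)·b = +0.68
  (-30)·a + (-40)·b = +0.22
Eliminate b (×(-40) and ×(-5), subtract): -2550·a = -26.100 → a = ∂h/∂x = +0.01024
Back-substitute: b = ∂h/∂y = -0.01318.
Head at (300, 85) = 444.80 + (+0.01024)·(145) + (-0.01318)·(-55) = 447.01 m.
That is higher than the 445.48 m at 2, so the point is upgradient.

upgradient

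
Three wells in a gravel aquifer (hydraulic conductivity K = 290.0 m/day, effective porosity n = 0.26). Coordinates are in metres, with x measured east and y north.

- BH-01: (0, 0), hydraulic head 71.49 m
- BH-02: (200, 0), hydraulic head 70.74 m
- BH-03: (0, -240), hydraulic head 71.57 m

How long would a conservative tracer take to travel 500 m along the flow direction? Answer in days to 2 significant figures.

∂h/∂x = (70.74 − 71.49) / (200 − 0) = -0.003750
∂h/∂y = (71.57 − 71.49) / (-240 − 0) = -0.0003333
|∇h| = √(-0.003750² + -0.0003333²) = 0.003765
Seepage velocity v = K·i/n = 290.0 × 0.003765 / 0.26 = 4.199 m/day.
t = 500 / 4.199 = 119.1 days.

120 days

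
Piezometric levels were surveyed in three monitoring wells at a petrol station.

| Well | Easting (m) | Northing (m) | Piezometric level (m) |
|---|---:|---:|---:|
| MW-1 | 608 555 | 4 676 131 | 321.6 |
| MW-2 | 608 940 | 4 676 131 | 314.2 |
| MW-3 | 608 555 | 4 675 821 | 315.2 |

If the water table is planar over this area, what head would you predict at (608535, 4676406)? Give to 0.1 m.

327.7 m

∂h/∂x = (314.2 − 321.6) / (608940 − 608555) = -0.01922
∂h/∂y = (315.2 − 321.6) / (4675821 − 4676131) = +0.02065
h(608535, 4676406) = 321.6 + (-0.01922)·(-20) + (+0.02065)·(275) = 321.6 +0.384 +5.677 = 327.662 m.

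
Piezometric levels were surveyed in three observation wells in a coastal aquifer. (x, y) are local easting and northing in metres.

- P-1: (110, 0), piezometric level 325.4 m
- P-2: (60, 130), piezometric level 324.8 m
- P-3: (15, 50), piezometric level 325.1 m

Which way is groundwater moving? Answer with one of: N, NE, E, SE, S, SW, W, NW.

Taking P-1 as reference: P-2−P-1 = (-50, 130, -0.6); P-3−P-1 = (-95, 50, -0.3).
Solve a·Δx + b·Δy = Δh: det = (-50)·50 − (-95)·130 = 9850.
∂h/∂x = [(-0.6)·50 − (-0.3)·130] / 9850 = +0.0009137
∂h/∂y = [(-50)·(-0.3) − (-95)·(-0.6)] / 9850 = -0.004264
Flow = −∇h = (-0.0009137 east, +0.004264 north), which points north.

N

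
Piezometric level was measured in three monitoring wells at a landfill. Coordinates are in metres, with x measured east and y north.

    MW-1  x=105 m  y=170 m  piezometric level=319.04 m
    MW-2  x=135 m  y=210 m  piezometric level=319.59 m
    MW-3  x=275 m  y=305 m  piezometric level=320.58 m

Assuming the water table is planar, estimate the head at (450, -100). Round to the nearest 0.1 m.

312.8 m

Taking MW-1 as reference: MW-2−MW-1 = (30, 40, +0.55); MW-3−MW-1 = (170, 135, +1.54).
Determinant of the coordinate differences = 30·135 − 170·40 = -2750.
∂h/∂x = [(+0.55)·135 − (+1.54)·40] / -2750 = -0.004600
∂h/∂y = [30·(+1.54) − 170·(+0.55)] / -2750 = +0.01720
h(450, -100) = 319.04 + (-0.004600)·(345) + (+0.01720)·(-270) = 319.04 -1.587 -4.644 = 312.809 m.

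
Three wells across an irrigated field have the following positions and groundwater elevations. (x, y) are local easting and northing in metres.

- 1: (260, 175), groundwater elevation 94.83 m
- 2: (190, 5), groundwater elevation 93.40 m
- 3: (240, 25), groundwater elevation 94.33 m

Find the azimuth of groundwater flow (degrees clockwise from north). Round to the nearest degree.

Taking 1 as reference: 2−1 = (-70, -170, -1.43); 3−1 = (-20, -150, -0.50).
Solve a·Δx + b·Δy = Δh: det = (-70)·(-150) − (-20)·(-170) = 7100.
∂h/∂x = [(-1.43)·(-150) − (-0.50)·(-170)] / 7100 = +0.01824
∂h/∂y = [(-70)·(-0.50) − (-20)·(-1.43)] / 7100 = +0.0009014
Flow direction (−∇h) has components (-0.01824 E, -0.0009014 N).
Azimuth = atan2(E, N) = atan2(-0.01824, -0.0009014) = 267.2° ≈ 267°.

267°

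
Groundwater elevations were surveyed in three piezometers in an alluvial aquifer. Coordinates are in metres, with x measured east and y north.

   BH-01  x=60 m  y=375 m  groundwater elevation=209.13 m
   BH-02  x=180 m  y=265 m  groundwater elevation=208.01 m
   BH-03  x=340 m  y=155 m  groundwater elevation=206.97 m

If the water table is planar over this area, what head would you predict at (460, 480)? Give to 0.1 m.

Differences from BH-01: to BH-02 (Δx, Δy, Δh) = (120, -110, -1.12); to BH-03 = (280, -220, -2.16).
Determinant of the coordinate differences = 120·(-220) − 280·(-110) = 4400.
∂h/∂x = [(-1.12)·(-220) − (-2.16)·(-110)] / 4400 = +0.002000
∂h/∂y = [120·(-2.16) − 280·(-1.12)] / 4400 = +0.01236
h(460, 480) = 209.13 + (+0.002000)·(400) + (+0.01236)·(105) = 209.13 +0.800 +1.298 = 211.228 m.

211.2 m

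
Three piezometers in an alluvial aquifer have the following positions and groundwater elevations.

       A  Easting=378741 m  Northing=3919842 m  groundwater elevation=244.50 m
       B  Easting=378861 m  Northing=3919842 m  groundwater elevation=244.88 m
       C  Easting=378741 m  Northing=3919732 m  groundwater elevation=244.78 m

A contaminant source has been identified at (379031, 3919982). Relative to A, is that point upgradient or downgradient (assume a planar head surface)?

∂h/∂x = (244.88 − 244.50) / (378861 − 378741) = +0.003167
∂h/∂y = (244.78 − 244.50) / (3919732 − 3919842) = -0.002545
Head at (379031, 3919982) = 244.50 + (+0.003167)·(290) + (-0.002545)·(140) = 245.06 m.
That is higher than the 244.50 m at A, so the point is upgradient.

upgradient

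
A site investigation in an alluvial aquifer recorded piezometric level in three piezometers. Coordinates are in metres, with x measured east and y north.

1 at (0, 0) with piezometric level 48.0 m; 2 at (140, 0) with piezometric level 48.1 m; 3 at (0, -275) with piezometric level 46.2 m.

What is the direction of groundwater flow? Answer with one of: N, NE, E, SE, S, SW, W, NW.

∂h/∂x = (48.1 − 48.0) / (140 − 0) = +0.0007143
∂h/∂y = (46.2 − 48.0) / (-275 − 0) = +0.006545
Flow = −∇h = (-0.0007143 east, -0.006545 north), which points south.

S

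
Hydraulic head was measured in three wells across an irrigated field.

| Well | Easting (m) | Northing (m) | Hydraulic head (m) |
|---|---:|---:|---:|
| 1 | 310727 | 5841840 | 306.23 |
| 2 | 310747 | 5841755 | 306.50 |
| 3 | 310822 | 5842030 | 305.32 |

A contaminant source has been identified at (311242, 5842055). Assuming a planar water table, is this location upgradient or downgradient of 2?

Taking 1 as reference: 2−1 = (20, -85, +0.27); 3−1 = (95, 190, -0.91).
Solve a·Δx + b·Δy = Δh: det = 20·190 − 95·(-85) = 11875.
∂h/∂x = [(+0.27)·190 − (-0.91)·(-85)] / 11875 = -0.002194
∂h/∂y = [20·(-0.91) − 95·(+0.27)] / 11875 = -0.003693
Head at (311242, 5842055) = 306.23 + (-0.002194)·(515) + (-0.003693)·(215) = 304.31 m.
That is lower than the 306.50 m at 2, so the point is downgradient.

downgradient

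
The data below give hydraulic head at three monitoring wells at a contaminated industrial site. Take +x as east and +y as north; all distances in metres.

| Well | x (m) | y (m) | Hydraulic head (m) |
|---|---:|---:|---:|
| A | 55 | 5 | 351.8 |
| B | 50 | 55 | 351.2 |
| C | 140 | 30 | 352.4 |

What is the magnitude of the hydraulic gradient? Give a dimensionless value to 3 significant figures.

0.0150

With h = a·x + b·y + c and A as origin, the differences give:
  (-5)·a + 50·b = -0.6
  85·a + 25·b = +0.6
Eliminate b (×25 and ×50, subtract): -4375·a = -45.00 → a = ∂h/∂x = +0.01029
Back-substitute: b = ∂h/∂y = -0.01097.
|∇h| = √(0.01029² + -0.01097²) = 0.01504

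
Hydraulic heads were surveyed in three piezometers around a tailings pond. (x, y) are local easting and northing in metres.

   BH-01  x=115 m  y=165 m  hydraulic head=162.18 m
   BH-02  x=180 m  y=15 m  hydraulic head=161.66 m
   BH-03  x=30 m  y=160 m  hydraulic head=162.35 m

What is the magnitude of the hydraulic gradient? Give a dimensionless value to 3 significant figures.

Differences from BH-01: to BH-02 (Δx, Δy, Δh) = (65, -150, -0.52); to BH-03 = (-85, -5, +0.17).
Solve a·Δx + b·Δy = Δh: det = 65·(-5) − (-85)·(-150) = -13075.
∂h/∂x = [(-0.52)·(-5) − (+0.17)·(-150)] / -13075 = -0.002149
∂h/∂y = [65·(+0.17) − (-85)·(-0.52)] / -13075 = +0.002535
|∇h| = √(-0.002149² + 0.002535²) = 0.003323

0.00332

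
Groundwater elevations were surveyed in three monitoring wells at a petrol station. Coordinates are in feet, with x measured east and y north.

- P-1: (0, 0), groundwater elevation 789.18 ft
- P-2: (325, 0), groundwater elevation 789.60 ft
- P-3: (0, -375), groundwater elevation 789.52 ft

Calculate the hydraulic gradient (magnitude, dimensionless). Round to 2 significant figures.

0.0016

∂h/∂x = (789.60 − 789.18) / (325 − 0) = +0.001292
∂h/∂y = (789.52 − 789.18) / (-375 − 0) = -0.0009067
|∇h| = √(0.001292² + -0.0009067²) = 0.001578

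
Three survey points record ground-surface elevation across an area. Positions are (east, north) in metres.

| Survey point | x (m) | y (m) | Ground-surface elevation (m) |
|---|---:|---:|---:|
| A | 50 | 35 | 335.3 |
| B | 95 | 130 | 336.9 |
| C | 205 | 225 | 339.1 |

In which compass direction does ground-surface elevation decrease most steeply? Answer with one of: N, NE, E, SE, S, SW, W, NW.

SW

Three-point gradient (reference A): Δ to B = (45, 95, +1.6), Δ to C = (155, 190, +3.8).
∂z/∂x = +0.009231, ∂z/∂y = +0.01247 (det = -6175).
Steepest decrease is along −∇f = (-0.009231 E, -0.01247 N) → southwest.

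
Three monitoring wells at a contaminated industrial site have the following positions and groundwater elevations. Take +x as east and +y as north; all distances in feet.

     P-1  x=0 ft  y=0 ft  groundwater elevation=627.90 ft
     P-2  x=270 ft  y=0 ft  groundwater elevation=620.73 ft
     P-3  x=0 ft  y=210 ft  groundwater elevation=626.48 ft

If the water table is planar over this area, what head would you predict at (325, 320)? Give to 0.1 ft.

617.1 ft

∂h/∂x = (620.73 − 627.90) / (270 − 0) = -0.02656
∂h/∂y = (626.48 − 627.90) / (210 − 0) = -0.006762
h(325, 320) = 627.90 + (-0.02656)·(325) + (-0.006762)·(320) = 627.90 -8.631 -2.164 = 617.106 ft.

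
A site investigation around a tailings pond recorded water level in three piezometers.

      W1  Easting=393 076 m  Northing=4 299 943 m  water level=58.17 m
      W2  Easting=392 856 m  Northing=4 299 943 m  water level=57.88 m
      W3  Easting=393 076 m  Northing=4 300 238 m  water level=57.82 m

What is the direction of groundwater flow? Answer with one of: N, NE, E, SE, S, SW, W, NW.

NW

∂h/∂x = (57.88 − 58.17) / (392856 − 393076) = +0.001318
∂h/∂y = (57.82 − 58.17) / (4300238 − 4299943) = -0.001186
Flow = −∇h = (-0.001318 east, +0.001186 north), which points northwest.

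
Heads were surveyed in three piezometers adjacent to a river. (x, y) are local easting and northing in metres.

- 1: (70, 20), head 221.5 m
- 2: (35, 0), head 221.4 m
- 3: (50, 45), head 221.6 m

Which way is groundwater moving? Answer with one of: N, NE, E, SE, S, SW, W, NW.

With h = a·x + b·y + c and 1 as origin, the differences give:
  (-35)·a + (-20)·b = -0.1
  (-20)·a + 25·b = +0.1
Eliminate b (×25 and ×(-20), subtract): -1275·a = -0.50 → a = ∂h/∂x = +0.0003922
Back-substitute: b = ∂h/∂y = +0.004314.
Flow = −∇h = (-0.0003922 east, -0.004314 north), which points south.

S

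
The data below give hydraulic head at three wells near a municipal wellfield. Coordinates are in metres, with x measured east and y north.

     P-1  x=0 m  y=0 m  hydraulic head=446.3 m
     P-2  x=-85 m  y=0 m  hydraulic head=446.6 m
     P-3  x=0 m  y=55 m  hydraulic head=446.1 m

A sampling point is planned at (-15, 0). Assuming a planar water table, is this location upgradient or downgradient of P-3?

upgradient

∂h/∂x = (446.6 − 446.3) / (-85 − 0) = -0.003529
∂h/∂y = (446.1 − 446.3) / (55 − 0) = -0.003636
Head at (-15, 0) = 446.3 + (-0.003529)·(-15) + (-0.003636)·(0) = 446.35 m.
That is higher than the 446.1 m at P-3, so the point is upgradient.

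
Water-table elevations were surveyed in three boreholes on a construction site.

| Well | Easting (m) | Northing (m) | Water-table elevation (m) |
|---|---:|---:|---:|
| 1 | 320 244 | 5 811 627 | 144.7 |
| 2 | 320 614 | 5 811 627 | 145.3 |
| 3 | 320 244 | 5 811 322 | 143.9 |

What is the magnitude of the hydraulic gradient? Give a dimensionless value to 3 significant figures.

0.00308

∂h/∂x = (145.3 − 144.7) / (320614 − 320244) = +0.001622
∂h/∂y = (143.9 − 144.7) / (5811322 − 5811627) = +0.002623
|∇h| = √(0.001622² + 0.002623²) = 0.003084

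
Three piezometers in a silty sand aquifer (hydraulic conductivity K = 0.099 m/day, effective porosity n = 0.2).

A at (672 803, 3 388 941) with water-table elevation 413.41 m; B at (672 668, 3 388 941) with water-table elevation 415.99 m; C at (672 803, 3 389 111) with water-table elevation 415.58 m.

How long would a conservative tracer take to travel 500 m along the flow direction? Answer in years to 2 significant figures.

∂h/∂x = (415.99 − 413.41) / (672668 − 672803) = -0.01911
∂h/∂y = (415.58 − 413.41) / (3389111 − 3388941) = +0.01276
|∇h| = √(-0.01911² + 0.01276²) = 0.02298
Seepage velocity v = K·i/n = 0.099 × 0.02298 / 0.2 = 0.01138 m/day.
t = 500 / 0.01138 = 4.394e+04 days = 120 years.

120 years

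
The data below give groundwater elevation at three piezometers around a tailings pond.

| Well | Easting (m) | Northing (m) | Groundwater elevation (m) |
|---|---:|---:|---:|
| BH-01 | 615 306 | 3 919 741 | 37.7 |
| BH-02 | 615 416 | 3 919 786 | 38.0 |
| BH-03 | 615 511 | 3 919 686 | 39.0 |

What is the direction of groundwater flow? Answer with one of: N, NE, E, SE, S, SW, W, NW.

NW

Differences from BH-01: to BH-02 (Δx, Δy, Δh) = (110, 45, +0.3); to BH-03 = (205, -55, +1.3).
Determinant of the coordinate differences = 110·(-55) − 205·45 = -15275.
∂h/∂x = [(+0.3)·(-55) − (+1.3)·45] / -15275 = +0.004910
∂h/∂y = [110·(+1.3) − 205·(+0.3)] / -15275 = -0.005336
Flow = −∇h = (-0.004910 east, +0.005336 north), which points northwest.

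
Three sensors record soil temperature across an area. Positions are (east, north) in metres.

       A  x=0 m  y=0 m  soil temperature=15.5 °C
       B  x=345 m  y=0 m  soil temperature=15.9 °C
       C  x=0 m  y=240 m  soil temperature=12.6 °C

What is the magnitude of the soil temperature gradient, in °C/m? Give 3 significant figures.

∂T/∂x = (15.9 − 15.5) / (345 − 0) = +0.001159
∂T/∂y = (12.6 − 15.5) / (240 − 0) = -0.01208
|∇f| = √(0.001159² + -0.01208²) = 0.01214 °C/m

0.0121 °C/m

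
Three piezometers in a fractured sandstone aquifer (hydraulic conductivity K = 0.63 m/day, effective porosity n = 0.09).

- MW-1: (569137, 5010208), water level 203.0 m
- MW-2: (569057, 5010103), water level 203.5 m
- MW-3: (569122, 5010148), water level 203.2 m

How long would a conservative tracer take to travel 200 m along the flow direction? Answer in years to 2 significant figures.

Differences from MW-1: to MW-2 (Δx, Δy, Δh) = (-80, -105, +0.5); to MW-3 = (-15, -60, +0.2).
Solve a·Δx + b·Δy = Δh: det = (-80)·(-60) − (-15)·(-105) = 3225.
∂h/∂x = [(+0.5)·(-60) − (+0.2)·(-105)] / 3225 = -0.002791
∂h/∂y = [(-80)·(+0.2) − (-15)·(+0.5)] / 3225 = -0.002636
|∇h| = √(-0.002791² + -0.002636²) = 0.003839
Seepage velocity v = K·i/n = 0.63 × 0.003839 / 0.09 = 0.02687 m/day.
t = 200 / 0.02687 = 7443 days = 20.4 years.

20 years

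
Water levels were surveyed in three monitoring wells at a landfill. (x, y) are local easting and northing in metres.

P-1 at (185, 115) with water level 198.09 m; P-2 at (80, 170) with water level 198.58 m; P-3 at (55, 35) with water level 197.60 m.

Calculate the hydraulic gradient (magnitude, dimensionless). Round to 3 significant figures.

With h = a·x + b·y + c and P-1 as origin, the differences give:
  (-105)·a + 55·b = +0.49
  (-130)·a + (-80)·b = -0.49
Eliminate b (×(-80) and ×55, subtract): 15550·a = -12.250 → a = ∂h/∂x = -0.0007878
Back-substitute: b = ∂h/∂y = +0.007405.
|∇h| = √(-0.0007878² + 0.007405²) = 0.007447

0.00745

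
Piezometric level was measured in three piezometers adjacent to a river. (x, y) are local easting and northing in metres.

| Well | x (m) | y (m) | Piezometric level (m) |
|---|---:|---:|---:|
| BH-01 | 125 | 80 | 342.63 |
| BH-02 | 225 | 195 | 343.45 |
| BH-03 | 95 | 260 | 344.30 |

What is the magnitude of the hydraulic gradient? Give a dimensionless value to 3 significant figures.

0.00917

Differences from BH-01: to BH-02 (Δx, Δy, Δh) = (100, 115, +0.82); to BH-03 = (-30, 180, +1.67).
Determinant of the coordinate differences = 100·180 − (-30)·115 = 21450.
∂h/∂x = [(+0.82)·180 − (+1.67)·115] / 21450 = -0.002072
∂h/∂y = [100·(+1.67) − (-30)·(+0.82)] / 21450 = +0.008932
|∇h| = √(-0.002072² + 0.008932²) = 0.009169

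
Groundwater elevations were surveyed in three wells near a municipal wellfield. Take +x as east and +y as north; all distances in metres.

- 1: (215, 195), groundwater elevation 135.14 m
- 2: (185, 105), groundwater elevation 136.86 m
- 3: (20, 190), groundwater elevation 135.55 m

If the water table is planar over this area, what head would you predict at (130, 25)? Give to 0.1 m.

Differences from 1: to 2 (Δx, Δy, Δh) = (-30, -90, +1.72); to 3 = (-195, -5, +0.41).
Determinant of the coordinate differences = (-30)·(-5) − (-195)·(-90) = -17400.
∂h/∂x = [(+1.72)·(-5) − (+0.41)·(-90)] / -17400 = -0.001626
∂h/∂y = [(-30)·(+0.41) − (-195)·(+1.72)] / -17400 = -0.01857
h(130, 25) = 135.14 + (-0.001626)·(-85) + (-0.01857)·(-170) = 135.14 +0.138 +3.157 = 138.435 m.

138.4 m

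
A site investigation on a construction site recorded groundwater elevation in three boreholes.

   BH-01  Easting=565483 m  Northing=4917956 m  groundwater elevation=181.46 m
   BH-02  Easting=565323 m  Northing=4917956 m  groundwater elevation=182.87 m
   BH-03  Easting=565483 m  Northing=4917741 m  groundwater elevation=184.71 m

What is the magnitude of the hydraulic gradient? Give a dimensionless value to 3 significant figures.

0.0175

∂h/∂x = (182.87 − 181.46) / (565323 − 565483) = -0.008812
∂h/∂y = (184.71 − 181.46) / (4917741 − 4917956) = -0.01512
|∇h| = √(-0.008812² + -0.01512²) = 0.0175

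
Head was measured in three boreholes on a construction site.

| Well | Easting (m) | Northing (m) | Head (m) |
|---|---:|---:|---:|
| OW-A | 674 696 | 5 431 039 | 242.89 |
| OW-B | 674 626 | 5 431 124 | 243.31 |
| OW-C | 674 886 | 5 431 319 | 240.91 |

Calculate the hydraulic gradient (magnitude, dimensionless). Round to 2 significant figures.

With h = a·x + b·y + c and OW-A as origin, the differences give:
  (-70)·a + 85·b = +0.42
  190·a + 280·b = -1.98
Eliminate b (×280 and ×85, subtract): -35750·a = 285.900 → a = ∂h/∂x = -0.007997
Back-substitute: b = ∂h/∂y = -0.001645.
|∇h| = √(-0.007997² + -0.001645²) = 0.008164

0.0082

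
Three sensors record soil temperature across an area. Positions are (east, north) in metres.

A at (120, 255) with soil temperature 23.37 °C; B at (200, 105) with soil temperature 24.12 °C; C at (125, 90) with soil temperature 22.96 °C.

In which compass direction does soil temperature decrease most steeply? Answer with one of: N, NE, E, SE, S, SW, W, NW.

W

With T = a·x + b·y + c and A as origin, the differences give:
  80·a + (-150)·b = +0.75
  5·a + (-165)·b = -0.41
Eliminate b (×(-165) and ×(-150), subtract): -12450·a = -185.250 → a = ∂T/∂x = +0.01488
Back-substitute: b = ∂T/∂y = +0.002936.
Steepest decrease is along −∇f = (-0.01488 E, -0.002936 N) → west.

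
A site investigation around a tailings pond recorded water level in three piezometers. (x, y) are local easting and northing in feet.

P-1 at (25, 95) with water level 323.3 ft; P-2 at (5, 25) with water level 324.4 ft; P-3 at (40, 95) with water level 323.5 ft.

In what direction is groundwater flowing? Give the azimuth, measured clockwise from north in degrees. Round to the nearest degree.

326°

Three-point gradient (reference P-1): Δ to P-2 = (-20, -70, +1.1), Δ to P-3 = (15, 0, +0.2).
∂h/∂x = +0.01333, ∂h/∂y = -0.01952 (det = 1050).
Flow direction (−∇h) has components (-0.01333 E, +0.01952 N).
Azimuth = atan2(E, N) = atan2(-0.01333, +0.01952) = 325.7° ≈ 326°.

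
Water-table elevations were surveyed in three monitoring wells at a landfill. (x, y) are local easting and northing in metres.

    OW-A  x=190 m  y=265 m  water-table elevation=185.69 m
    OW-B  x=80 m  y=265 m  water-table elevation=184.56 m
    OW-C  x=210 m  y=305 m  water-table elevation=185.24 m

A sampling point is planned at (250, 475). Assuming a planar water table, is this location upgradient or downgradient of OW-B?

Taking OW-A as reference: OW-B−OW-A = (-110, 0, -1.13); OW-C−OW-A = (20, 40, -0.45).
Determinant of the coordinate differences = (-110)·40 − 20·0 = -4400.
∂h/∂x = [(-1.13)·40 − (-0.45)·0] / -4400 = +0.01027
∂h/∂y = [(-110)·(-0.45) − 20·(-1.13)] / -4400 = -0.01639
Head at (250, 475) = 185.69 + (+0.01027)·(60) + (-0.01639)·(210) = 182.87 m.
That is lower than the 184.56 m at OW-B, so the point is downgradient.

downgradient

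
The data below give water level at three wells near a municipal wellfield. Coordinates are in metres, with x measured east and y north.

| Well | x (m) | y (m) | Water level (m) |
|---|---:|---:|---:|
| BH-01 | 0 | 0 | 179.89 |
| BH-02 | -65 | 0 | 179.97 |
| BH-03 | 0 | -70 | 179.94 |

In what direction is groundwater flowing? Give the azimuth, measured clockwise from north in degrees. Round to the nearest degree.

∂h/∂x = (179.97 − 179.89) / (-65 − 0) = -0.001231
∂h/∂y = (179.94 − 179.89) / (-70 − 0) = -0.0007143
Flow direction (−∇h) has components (+0.001231 E, +0.0007143 N).
Azimuth = atan2(E, N) = atan2(+0.001231, +0.0007143) = 59.9° ≈ 060°.

060°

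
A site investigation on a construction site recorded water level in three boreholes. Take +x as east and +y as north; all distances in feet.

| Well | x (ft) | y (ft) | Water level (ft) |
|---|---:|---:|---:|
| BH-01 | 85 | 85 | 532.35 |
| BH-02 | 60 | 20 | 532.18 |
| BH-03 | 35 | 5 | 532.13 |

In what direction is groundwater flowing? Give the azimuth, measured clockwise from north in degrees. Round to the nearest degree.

Differences from BH-01: to BH-02 (Δx, Δy, Δh) = (-25, -65, -0.17); to BH-03 = (-50, -80, -0.22).
Determinant of the coordinate differences = (-25)·(-80) − (-50)·(-65) = -1250.
∂h/∂x = [(-0.17)·(-80) − (-0.22)·(-65)] / -1250 = +0.0005600
∂h/∂y = [(-25)·(-0.22) − (-50)·(-0.17)] / -1250 = +0.002400
Flow direction (−∇h) has components (-0.0005600 E, -0.002400 N).
Azimuth = atan2(E, N) = atan2(-0.0005600, -0.002400) = 193.1° ≈ 193°.

193°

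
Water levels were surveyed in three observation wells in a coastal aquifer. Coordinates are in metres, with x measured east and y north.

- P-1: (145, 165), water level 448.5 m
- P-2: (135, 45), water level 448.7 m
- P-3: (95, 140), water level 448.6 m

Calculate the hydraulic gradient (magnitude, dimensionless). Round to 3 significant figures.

Taking P-1 as reference: P-2−P-1 = (-10, -120, +0.2); P-3−P-1 = (-50, -25, +0.1).
Determinant of the coordinate differences = (-10)·(-25) − (-50)·(-120) = -5750.
∂h/∂x = [(+0.2)·(-25) − (+0.1)·(-120)] / -5750 = -0.001217
∂h/∂y = [(-10)·(+0.1) − (-50)·(+0.2)] / -5750 = -0.001565
|∇h| = √(-0.001217² + -0.001565²) = 0.001983

0.00198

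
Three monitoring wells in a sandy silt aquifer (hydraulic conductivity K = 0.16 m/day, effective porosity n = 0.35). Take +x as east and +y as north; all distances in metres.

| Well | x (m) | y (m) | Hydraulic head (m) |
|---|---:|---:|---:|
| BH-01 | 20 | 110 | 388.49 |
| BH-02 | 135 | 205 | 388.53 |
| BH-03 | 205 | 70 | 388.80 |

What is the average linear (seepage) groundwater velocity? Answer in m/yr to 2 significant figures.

Differences from BH-01: to BH-02 (Δx, Δy, Δh) = (115, 95, +0.04); to BH-03 = (185, -40, +0.31).
Determinant of the coordinate differences = 115·(-40) − 185·95 = -22175.
∂h/∂x = [(+0.04)·(-40) − (+0.31)·95] / -22175 = +0.001400
∂h/∂y = [115·(+0.31) − 185·(+0.04)] / -22175 = -0.001274
|∇h| = √(0.001400² + -0.001274²) = 0.001893
Seepage velocity v = K·i/n = 0.16 × 0.001893 / 0.35 = 0.0008654 m/day = 0.3161 m/yr.

0.32 m/yr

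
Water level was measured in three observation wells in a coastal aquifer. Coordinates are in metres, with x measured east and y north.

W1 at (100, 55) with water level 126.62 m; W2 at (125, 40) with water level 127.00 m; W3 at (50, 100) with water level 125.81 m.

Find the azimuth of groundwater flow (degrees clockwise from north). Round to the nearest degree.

284°

Differences from W1: to W2 (Δx, Δy, Δh) = (25, -15, +0.38); to W3 = (-50, 45, -0.81).
Determinant of the coordinate differences = 25·45 − (-50)·(-15) = 375.
∂h/∂x = [(+0.38)·45 − (-0.81)·(-15)] / 375 = +0.01320
∂h/∂y = [25·(-0.81) − (-50)·(+0.38)] / 375 = -0.003333
Flow direction (−∇h) has components (-0.01320 E, +0.003333 N).
Azimuth = atan2(E, N) = atan2(-0.01320, +0.003333) = 284.2° ≈ 284°.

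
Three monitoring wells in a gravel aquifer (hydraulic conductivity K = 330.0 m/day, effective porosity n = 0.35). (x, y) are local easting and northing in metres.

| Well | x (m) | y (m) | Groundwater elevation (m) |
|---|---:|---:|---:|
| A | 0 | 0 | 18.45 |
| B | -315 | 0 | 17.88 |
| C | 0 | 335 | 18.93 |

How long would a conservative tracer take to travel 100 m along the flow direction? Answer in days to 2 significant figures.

∂h/∂x = (17.88 − 18.45) / (-315 − 0) = +0.001810
∂h/∂y = (18.93 − 18.45) / (335 − 0) = +0.001433
|∇h| = √(0.001810² + 0.001433²) = 0.002309
Seepage velocity v = K·i/n = 330.0 × 0.002309 / 0.35 = 2.177 m/day.
t = 100 / 2.177 = 45.93 days.

46 days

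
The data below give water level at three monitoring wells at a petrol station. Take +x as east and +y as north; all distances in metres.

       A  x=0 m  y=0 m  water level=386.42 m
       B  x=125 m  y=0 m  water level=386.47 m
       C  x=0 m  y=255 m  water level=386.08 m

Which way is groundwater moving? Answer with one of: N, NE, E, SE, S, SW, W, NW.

N

∂h/∂x = (386.47 − 386.42) / (125 − 0) = +0.0004000
∂h/∂y = (386.08 − 386.42) / (255 − 0) = -0.001333
Flow = −∇h = (-0.0004000 east, +0.001333 north), which points north.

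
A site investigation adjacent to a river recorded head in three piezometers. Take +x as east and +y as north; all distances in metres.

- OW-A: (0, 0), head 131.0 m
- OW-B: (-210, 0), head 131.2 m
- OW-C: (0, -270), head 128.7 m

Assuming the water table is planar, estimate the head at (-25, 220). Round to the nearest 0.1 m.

132.9 m

∂h/∂x = (131.2 − 131.0) / (-210 − 0) = -0.0009524
∂h/∂y = (128.7 − 131.0) / (-270 − 0) = +0.008519
h(-25, 220) = 131.0 + (-0.0009524)·(-25) + (+0.008519)·(220) = 131.0 +0.024 +1.874 = 132.898 m.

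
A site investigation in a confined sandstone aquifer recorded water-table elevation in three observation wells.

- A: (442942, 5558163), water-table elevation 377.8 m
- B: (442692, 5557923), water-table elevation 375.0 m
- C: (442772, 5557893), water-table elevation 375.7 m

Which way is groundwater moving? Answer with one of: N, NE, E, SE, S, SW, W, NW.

W

Taking A as reference: B−A = (-250, -240, -2.8); C−A = (-170, -270, -2.1).
Determinant of the coordinate differences = (-250)·(-270) − (-170)·(-240) = 26700.
∂h/∂x = [(-2.8)·(-270) − (-2.1)·(-240)] / 26700 = +0.009438
∂h/∂y = [(-250)·(-2.1) − (-170)·(-2.8)] / 26700 = +0.001835
Flow = −∇h = (-0.009438 east, -0.001835 north), which points west.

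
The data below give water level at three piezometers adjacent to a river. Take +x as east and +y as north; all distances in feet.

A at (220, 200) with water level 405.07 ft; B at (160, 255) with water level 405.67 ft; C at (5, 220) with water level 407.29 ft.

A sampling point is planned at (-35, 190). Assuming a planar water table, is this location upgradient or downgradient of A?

upgradient

With h = a·x + b·y + c and A as origin, the differences give:
  (-60)·a + 55·b = +0.60
  (-215)·a + 20·b = +2.22
Eliminate b (×20 and ×55, subtract): 10625·a = -110.100 → a = ∂h/∂x = -0.01036
Back-substitute: b = ∂h/∂y = -0.0003953.
Head at (-35, 190) = 405.07 + (-0.01036)·(-255) + (-0.0003953)·(-10) = 407.72 ft.
That is higher than the 405.07 ft at A, so the point is upgradient.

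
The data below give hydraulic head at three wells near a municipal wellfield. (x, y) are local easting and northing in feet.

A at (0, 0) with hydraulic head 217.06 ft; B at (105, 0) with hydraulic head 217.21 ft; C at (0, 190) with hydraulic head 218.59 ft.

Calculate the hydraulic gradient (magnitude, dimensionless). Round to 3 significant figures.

∂h/∂x = (217.21 − 217.06) / (105 − 0) = +0.001429
∂h/∂y = (218.59 − 217.06) / (190 − 0) = +0.008053
|∇h| = √(0.001429² + 0.008053²) = 0.008179

0.00818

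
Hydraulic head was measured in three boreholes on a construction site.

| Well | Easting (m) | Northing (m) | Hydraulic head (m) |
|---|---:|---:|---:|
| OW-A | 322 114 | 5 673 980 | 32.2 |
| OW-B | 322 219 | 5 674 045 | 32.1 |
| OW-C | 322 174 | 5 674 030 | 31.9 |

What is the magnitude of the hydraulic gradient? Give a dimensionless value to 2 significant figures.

Three-point gradient (reference OW-A): Δ to OW-B = (105, 65, -0.1), Δ to OW-C = (60, 50, -0.3).
∂h/∂x = +0.01074, ∂h/∂y = -0.01889 (det = 1350).
|∇h| = √(0.01074² + -0.01889²) = 0.02173

0.022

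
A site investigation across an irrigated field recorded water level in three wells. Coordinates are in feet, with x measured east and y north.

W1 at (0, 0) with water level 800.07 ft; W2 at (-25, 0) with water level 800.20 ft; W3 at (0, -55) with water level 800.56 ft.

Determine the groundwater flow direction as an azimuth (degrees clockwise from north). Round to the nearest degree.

∂h/∂x = (800.20 − 800.07) / (-25 − 0) = -0.005200
∂h/∂y = (800.56 − 800.07) / (-55 − 0) = -0.008909
Flow direction (−∇h) has components (+0.005200 E, +0.008909 N).
Azimuth = atan2(E, N) = atan2(+0.005200, +0.008909) = 30.3° ≈ 030°.

030°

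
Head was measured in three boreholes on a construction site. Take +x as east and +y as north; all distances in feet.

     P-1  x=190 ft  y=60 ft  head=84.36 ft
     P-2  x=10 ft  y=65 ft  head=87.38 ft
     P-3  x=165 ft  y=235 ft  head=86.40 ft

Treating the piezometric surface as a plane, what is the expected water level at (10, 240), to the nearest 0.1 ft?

89.0 ft

Differences from P-1: to P-2 (Δx, Δy, Δh) = (-180, 5, +3.02); to P-3 = (-25, 175, +2.04).
Determinant of the coordinate differences = (-180)·175 − (-25)·5 = -31375.
∂h/∂x = [(+3.02)·175 − (+2.04)·5] / -31375 = -0.01652
∂h/∂y = [(-180)·(+2.04) − (-25)·(+3.02)] / -31375 = +0.009297
h(10, 240) = 84.36 + (-0.01652)·(-180) + (+0.009297)·(180) = 84.36 +2.974 +1.673 = 89.007 ft.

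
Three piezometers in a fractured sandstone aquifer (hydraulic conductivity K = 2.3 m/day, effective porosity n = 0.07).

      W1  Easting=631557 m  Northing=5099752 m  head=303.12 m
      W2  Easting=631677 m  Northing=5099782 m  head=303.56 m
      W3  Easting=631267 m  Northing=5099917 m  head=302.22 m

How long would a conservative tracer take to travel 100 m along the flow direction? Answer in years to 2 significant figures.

2.3 years

Taking W1 as reference: W2−W1 = (120, 30, +0.44); W3−W1 = (-290, 165, -0.90).
Solve a·Δx + b·Δy = Δh: det = 120·165 − (-290)·30 = 28500.
∂h/∂x = [(+0.44)·165 − (-0.90)·30] / 28500 = +0.003495
∂h/∂y = [120·(-0.90) − (-290)·(+0.44)] / 28500 = +0.0006877
|∇h| = √(0.003495² + 0.0006877²) = 0.003562
Seepage velocity v = K·i/n = 2.3 × 0.003562 / 0.07 = 0.117 m/day.
t = 100 / 0.117 = 854.7 days = 2.34 years.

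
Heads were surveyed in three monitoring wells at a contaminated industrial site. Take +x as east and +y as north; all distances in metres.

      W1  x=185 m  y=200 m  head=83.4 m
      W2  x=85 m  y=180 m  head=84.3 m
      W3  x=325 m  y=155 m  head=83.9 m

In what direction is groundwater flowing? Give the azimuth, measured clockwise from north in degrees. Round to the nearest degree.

With h = a·x + b·y + c and W1 as origin, the differences give:
  (-100)·a + (-20)·b = +0.9
  140·a + (-45)·b = +0.5
Eliminate b (×(-45) and ×(-20), subtract): 7300·a = -30.50 → a = ∂h/∂x = -0.004178
Back-substitute: b = ∂h/∂y = -0.02411.
Flow direction (−∇h) has components (+0.004178 E, +0.02411 N).
Azimuth = atan2(E, N) = atan2(+0.004178, +0.02411) = 9.8° ≈ 010°.

010°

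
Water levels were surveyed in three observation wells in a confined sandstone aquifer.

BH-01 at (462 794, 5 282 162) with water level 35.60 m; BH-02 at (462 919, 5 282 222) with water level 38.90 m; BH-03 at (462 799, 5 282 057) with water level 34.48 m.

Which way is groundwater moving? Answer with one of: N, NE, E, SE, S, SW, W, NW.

With h = a·x + b·y + c and BH-01 as origin, the differences give:
  125·a + 60·b = +3.30
  5·a + (-105)·b = -1.12
Eliminate b (×(-105) and ×60, subtract): -13425·a = -279.300 → a = ∂h/∂x = +0.02080
Back-substitute: b = ∂h/∂y = +0.01166.
Flow = −∇h = (-0.02080 east, -0.01166 north), which points southwest.

SW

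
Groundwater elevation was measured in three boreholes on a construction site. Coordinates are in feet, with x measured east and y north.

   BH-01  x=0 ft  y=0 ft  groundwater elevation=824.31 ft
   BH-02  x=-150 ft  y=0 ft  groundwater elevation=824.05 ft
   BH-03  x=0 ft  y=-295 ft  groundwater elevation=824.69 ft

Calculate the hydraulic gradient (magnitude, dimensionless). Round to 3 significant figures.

0.00216

∂h/∂x = (824.05 − 824.31) / (-150 − 0) = +0.001733
∂h/∂y = (824.69 − 824.31) / (-295 − 0) = -0.001288
|∇h| = √(0.001733² + -0.001288²) = 0.002159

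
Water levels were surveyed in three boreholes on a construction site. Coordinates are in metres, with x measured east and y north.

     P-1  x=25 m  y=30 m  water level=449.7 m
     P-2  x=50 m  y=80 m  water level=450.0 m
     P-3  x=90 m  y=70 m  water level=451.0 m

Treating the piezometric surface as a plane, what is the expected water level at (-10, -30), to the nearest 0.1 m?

449.2 m

Differences from P-1: to P-2 (Δx, Δy, Δh) = (25, 50, +0.3); to P-3 = (65, 40, +1.3).
Determinant of the coordinate differences = 25·40 − 65·50 = -2250.
∂h/∂x = [(+0.3)·40 − (+1.3)·50] / -2250 = +0.02356
∂h/∂y = [25·(+1.3) − 65·(+0.3)] / -2250 = -0.005778
h(-10, -30) = 449.7 + (+0.02356)·(-35) + (-0.005778)·(-60) = 449.7 -0.824 +0.347 = 449.222 m.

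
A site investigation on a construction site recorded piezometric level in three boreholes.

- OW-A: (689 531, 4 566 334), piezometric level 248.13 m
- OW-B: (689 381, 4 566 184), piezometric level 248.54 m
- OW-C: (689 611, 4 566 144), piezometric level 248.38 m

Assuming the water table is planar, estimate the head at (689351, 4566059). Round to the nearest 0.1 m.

248.8 m

Taking OW-A as reference: OW-B−OW-A = (-150, -150, +0.41); OW-C−OW-A = (80, -190, +0.25).
Determinant of the coordinate differences = (-150)·(-190) − 80·(-150) = 40500.
∂h/∂x = [(+0.41)·(-190) − (+0.25)·(-150)] / 40500 = -0.0009975
∂h/∂y = [(-150)·(+0.25) − 80·(+0.41)] / 40500 = -0.001736
h(689351, 4566059) = 248.13 + (-0.0009975)·(-180) + (-0.001736)·(-275) = 248.13 +0.180 +0.477 = 248.787 m.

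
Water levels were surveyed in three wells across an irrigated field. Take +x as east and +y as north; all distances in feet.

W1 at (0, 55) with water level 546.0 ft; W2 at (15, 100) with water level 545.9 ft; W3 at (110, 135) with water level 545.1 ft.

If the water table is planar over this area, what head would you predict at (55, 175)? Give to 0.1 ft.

Taking W1 as reference: W2−W1 = (15, 45, -0.1); W3−W1 = (110, 80, -0.9).
Determinant of the coordinate differences = 15·80 − 110·45 = -3750.
∂h/∂x = [(-0.1)·80 − (-0.9)·45] / -3750 = -0.008667
∂h/∂y = [15·(-0.9) − 110·(-0.1)] / -3750 = +0.0006667
h(55, 175) = 546.0 + (-0.008667)·(55) + (+0.0006667)·(120) = 546.0 -0.477 +0.080 = 545.603 ft.

545.6 ft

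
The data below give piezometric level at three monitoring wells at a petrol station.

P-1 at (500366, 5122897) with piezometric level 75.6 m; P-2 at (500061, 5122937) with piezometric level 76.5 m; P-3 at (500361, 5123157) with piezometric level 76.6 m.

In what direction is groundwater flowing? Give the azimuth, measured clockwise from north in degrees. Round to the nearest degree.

With h = a·x + b·y + c and P-1 as origin, the differences give:
  (-305)·a + 40·b = +0.9
  (-5)·a + 260·b = +1.0
Eliminate b (×260 and ×40, subtract): -79100·a = 194.00 → a = ∂h/∂x = -0.002453
Back-substitute: b = ∂h/∂y = +0.003799.
Flow direction (−∇h) has components (+0.002453 E, -0.003799 N).
Azimuth = atan2(E, N) = atan2(+0.002453, -0.003799) = 147.2° ≈ 147°.

147°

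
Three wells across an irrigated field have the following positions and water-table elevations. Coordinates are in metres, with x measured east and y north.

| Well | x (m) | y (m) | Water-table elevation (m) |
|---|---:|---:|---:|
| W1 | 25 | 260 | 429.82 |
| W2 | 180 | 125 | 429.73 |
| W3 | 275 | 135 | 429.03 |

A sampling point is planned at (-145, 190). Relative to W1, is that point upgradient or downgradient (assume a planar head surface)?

With h = a·x + b·y + c and W1 as origin, the differences give:
  155·a + (-135)·b = -0.09
  250·a + (-125)·b = -0.79
Eliminate b (×(-125) and ×(-135), subtract): 14375·a = -95.400 → a = ∂h/∂x = -0.006637
Back-substitute: b = ∂h/∂y = -0.006953.
Head at (-145, 190) = 429.82 + (-0.006637)·(-170) + (-0.006953)·(-70) = 431.43 m.
That is higher than the 429.82 m at W1, so the point is upgradient.

upgradient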